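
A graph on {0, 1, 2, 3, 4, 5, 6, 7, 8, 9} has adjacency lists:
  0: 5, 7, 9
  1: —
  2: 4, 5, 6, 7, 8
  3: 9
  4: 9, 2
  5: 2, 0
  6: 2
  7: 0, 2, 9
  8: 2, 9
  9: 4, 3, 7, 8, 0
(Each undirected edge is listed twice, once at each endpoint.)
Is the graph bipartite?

No

7-0-9-7 is an odd cycle (length 3), and a bipartite graph can contain only even cycles.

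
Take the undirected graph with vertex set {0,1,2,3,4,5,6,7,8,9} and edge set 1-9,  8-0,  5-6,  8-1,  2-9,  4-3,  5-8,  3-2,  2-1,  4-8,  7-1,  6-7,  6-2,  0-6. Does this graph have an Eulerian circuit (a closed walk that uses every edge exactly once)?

Degrees: 0:2, 1:4, 2:4, 3:2, 4:2, 5:2, 6:4, 7:2, 8:4, 9:2
All degrees are even and the non-isolated vertices are connected — an Eulerian circuit exists.

Yes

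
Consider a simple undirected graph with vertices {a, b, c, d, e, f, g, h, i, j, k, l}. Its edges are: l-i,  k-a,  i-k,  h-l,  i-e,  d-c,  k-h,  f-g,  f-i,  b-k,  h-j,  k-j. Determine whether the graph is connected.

Component: {c, d}
Component: {a, b, e, f, g, h, i, j, k, l}
No edge joins these 2 groups, so the graph is disconnected.

No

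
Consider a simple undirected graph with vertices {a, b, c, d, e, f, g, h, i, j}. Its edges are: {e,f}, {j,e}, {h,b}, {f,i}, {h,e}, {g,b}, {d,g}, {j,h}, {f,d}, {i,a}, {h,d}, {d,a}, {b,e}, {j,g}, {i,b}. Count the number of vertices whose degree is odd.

4

Degrees: a:2, b:4, c:0, d:4, e:4, f:3, g:3, h:4, i:3, j:3
Odd-degree vertices: f, g, i, j.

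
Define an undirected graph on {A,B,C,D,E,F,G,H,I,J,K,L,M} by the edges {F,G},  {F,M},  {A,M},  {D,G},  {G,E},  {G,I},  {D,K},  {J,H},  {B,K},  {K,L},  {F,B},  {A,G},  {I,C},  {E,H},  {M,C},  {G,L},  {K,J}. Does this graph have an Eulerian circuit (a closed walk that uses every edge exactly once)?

Degrees: A:2, B:2, C:2, D:2, E:2, F:3, G:6, H:2, I:2, J:2, K:4, L:2, M:3
Vertices with odd degree: F, M. An Eulerian circuit requires all degrees even.

No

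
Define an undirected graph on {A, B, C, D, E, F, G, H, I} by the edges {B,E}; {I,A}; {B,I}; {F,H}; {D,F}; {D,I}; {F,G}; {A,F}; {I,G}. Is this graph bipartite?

A valid 2-coloring puts {C, E, F, I} on one side and {A, B, D, G, H} on the other; every edge crosses between the two sides.

Yes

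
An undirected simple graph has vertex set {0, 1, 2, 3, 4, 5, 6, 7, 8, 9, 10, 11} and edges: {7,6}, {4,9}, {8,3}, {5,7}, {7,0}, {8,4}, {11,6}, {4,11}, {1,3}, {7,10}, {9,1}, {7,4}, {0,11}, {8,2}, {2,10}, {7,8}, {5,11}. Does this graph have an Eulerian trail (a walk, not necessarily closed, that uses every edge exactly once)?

Yes

Degrees: 0:2, 1:2, 2:2, 3:2, 4:4, 5:2, 6:2, 7:6, 8:4, 9:2, 10:2, 11:4
Odd-degree vertices: none (0 total).
The non-isolated vertices are connected and exactly 0 have odd degree, so an Eulerian trail exists.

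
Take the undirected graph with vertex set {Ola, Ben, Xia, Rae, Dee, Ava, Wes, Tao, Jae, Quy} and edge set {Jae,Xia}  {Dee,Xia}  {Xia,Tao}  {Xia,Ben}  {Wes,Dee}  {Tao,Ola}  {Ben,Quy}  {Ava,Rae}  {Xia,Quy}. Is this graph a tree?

No

The graph has 10 vertices and 9 edges.
It splits into 2 components, so it cannot be a tree.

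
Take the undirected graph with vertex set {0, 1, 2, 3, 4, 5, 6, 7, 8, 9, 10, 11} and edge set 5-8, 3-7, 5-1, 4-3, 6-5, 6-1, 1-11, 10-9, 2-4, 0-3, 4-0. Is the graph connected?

Component: {9, 10}
Component: {0, 2, 3, 4, 7}
Component: {1, 5, 6, 8, 11}
There are 3 separate components, so the graph is not connected.

No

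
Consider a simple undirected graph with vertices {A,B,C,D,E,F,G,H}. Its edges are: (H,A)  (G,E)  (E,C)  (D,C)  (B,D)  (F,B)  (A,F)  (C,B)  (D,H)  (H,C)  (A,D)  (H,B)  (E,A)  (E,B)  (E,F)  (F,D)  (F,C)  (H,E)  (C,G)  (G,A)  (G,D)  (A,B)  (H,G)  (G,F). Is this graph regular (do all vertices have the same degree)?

Degrees: A:6, B:6, C:6, D:6, E:6, F:6, G:6, H:6
All degrees equal 6; the graph is regular.

Yes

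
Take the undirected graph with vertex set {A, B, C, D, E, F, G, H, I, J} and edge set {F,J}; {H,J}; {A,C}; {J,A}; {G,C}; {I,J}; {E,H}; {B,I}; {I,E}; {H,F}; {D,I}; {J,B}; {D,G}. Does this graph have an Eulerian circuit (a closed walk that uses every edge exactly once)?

No

Degrees: A:2, B:2, C:2, D:2, E:2, F:2, G:2, H:3, I:4, J:5
H, J have odd degree; an Eulerian circuit needs every degree to be even, so none exists.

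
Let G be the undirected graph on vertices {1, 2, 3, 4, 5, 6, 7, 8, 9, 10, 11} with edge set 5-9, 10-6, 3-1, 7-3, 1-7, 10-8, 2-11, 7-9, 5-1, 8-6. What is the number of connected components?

Component: {4}
Component: {2, 11}
Component: {6, 8, 10}
Component: {1, 3, 5, 7, 9}

4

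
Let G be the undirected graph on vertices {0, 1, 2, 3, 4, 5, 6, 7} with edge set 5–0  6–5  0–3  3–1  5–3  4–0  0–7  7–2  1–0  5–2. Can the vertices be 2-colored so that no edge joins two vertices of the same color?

1-3-0-1 is an odd cycle (length 3), and a bipartite graph can contain only even cycles.

No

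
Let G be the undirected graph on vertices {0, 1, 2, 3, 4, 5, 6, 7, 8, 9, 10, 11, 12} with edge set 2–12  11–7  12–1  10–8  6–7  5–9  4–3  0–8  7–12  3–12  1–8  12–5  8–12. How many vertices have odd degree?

8

Degrees: 0:1, 1:2, 2:1, 3:2, 4:1, 5:2, 6:1, 7:3, 8:4, 9:1, 10:1, 11:1, 12:6
Odd-degree vertices: 0, 2, 4, 6, 7, 9, 10, 11.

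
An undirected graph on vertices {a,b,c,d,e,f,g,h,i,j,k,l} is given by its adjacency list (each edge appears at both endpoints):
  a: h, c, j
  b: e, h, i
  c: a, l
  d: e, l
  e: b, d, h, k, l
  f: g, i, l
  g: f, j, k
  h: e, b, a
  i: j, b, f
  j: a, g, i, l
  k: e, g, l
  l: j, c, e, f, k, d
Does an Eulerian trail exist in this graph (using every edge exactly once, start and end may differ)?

No

Degrees: a:3, b:3, c:2, d:2, e:5, f:3, g:3, h:3, i:3, j:4, k:3, l:6
Odd-degree vertices: a, b, e, f, g, h, i, k (8 total).
With 8 odd-degree vertices (more than two), no single trail can use every edge.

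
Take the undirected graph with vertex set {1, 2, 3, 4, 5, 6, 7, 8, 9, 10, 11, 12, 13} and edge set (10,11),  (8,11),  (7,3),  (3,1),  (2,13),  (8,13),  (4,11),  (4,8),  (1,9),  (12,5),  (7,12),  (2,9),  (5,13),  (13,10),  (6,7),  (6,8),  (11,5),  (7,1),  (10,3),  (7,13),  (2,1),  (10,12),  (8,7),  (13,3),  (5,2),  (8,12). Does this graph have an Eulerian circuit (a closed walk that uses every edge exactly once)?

Degrees: 1:4, 2:4, 3:4, 4:2, 5:4, 6:2, 7:6, 8:6, 9:2, 10:4, 11:4, 12:4, 13:6
All degrees are even and the non-isolated vertices are connected — an Eulerian circuit exists.

Yes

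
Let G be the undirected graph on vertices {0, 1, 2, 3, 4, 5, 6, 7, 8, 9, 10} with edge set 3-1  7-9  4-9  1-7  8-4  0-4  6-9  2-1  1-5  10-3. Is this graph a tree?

Yes

The graph has 11 vertices and 10 edges.
It is connected with exactly 10 edges, hence acyclic — it is a tree.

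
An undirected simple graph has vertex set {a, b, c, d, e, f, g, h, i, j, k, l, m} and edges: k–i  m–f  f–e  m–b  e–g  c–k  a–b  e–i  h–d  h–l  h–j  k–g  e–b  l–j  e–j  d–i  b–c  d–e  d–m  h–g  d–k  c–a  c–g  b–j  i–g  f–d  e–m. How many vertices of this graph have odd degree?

4

Degrees: a:2, b:5, c:4, d:6, e:7, f:3, g:5, h:4, i:4, j:4, k:4, l:2, m:4
Odd-degree vertices: b, e, f, g.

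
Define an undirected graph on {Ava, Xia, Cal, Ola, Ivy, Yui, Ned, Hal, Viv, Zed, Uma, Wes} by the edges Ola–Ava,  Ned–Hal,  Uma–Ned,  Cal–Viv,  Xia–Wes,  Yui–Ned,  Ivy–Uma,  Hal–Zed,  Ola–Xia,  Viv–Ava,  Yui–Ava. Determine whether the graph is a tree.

Yes

The graph has 12 vertices and 11 edges.
It is connected with exactly 11 edges, hence acyclic — it is a tree.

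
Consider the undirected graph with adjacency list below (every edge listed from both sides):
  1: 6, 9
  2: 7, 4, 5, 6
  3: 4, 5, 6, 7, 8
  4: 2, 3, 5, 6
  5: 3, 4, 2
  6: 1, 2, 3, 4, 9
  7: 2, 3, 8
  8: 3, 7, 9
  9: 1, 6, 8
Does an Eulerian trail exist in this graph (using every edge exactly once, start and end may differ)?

Degrees: 1:2, 2:4, 3:5, 4:4, 5:3, 6:5, 7:3, 8:3, 9:3
Odd-degree vertices: 3, 5, 6, 7, 8, 9 (6 total).
With 6 odd-degree vertices (more than two), no single trail can use every edge.

No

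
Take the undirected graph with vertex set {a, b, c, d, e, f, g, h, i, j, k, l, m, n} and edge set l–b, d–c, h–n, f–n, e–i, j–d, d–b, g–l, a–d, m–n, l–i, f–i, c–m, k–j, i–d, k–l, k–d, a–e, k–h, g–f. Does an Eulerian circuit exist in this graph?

Degrees: a:2, b:2, c:2, d:6, e:2, f:3, g:2, h:2, i:4, j:2, k:4, l:4, m:2, n:3
Vertices with odd degree: f, n. An Eulerian circuit requires all degrees even.

No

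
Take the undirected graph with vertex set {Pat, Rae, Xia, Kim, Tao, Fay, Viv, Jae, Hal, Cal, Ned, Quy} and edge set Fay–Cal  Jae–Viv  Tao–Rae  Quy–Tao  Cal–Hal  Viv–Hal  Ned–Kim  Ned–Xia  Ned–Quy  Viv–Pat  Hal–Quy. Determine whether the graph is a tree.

|V| = 12, |E| = 11.
Connected and |E| = |V| - 1, which characterizes a tree.

Yes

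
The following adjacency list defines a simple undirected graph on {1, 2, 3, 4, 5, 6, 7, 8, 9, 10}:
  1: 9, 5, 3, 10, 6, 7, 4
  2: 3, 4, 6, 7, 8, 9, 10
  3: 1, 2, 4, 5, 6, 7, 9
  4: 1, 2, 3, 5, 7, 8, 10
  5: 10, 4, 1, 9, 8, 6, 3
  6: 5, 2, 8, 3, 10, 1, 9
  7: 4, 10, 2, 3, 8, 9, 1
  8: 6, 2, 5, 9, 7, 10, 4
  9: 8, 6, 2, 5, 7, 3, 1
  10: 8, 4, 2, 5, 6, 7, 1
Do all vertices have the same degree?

Yes

Degrees: 1:7, 2:7, 3:7, 4:7, 5:7, 6:7, 7:7, 8:7, 9:7, 10:7
All degrees equal 7; the graph is regular.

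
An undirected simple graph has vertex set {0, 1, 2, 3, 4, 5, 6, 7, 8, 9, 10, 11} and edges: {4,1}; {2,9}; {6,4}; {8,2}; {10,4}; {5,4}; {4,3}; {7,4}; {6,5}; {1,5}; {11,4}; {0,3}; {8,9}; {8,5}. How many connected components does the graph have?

Component: {0, 1, 2, 3, 4, 5, 6, 7, 8, 9, 10, 11}

1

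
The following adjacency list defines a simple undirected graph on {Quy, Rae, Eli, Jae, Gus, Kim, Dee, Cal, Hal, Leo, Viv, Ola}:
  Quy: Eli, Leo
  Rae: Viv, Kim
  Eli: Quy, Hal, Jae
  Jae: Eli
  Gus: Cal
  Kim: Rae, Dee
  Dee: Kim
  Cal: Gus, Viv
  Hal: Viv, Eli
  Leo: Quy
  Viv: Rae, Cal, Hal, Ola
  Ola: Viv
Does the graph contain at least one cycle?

|V| = 12, |E| = 11, number of components = 1.
A forest on 12 vertices with 1 component has exactly 11 edges, which matches — so no cycle.

No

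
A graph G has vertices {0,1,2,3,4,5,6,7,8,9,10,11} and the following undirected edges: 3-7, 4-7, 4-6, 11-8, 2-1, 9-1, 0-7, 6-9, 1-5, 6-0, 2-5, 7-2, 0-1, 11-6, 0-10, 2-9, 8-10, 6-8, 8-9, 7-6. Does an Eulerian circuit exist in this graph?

No

Degrees: 0:4, 1:4, 2:4, 3:1, 4:2, 5:2, 6:6, 7:5, 8:4, 9:4, 10:2, 11:2
Vertices with odd degree: 3, 7. An Eulerian circuit requires all degrees even.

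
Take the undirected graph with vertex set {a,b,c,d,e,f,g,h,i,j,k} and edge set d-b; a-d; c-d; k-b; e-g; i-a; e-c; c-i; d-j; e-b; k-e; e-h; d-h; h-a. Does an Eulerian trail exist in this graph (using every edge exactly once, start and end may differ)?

Degrees: a:3, b:3, c:3, d:5, e:5, f:0, g:1, h:3, i:2, j:1, k:2
Odd-degree vertices: a, b, c, d, e, g, h, j (8 total).
An Eulerian trail requires 0 or 2 odd-degree vertices; here there are 8.

No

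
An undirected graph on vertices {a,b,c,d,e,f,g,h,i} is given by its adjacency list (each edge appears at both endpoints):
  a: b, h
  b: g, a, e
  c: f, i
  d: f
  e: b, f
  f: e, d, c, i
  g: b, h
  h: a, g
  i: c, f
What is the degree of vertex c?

Neighbors of c: f, i.

2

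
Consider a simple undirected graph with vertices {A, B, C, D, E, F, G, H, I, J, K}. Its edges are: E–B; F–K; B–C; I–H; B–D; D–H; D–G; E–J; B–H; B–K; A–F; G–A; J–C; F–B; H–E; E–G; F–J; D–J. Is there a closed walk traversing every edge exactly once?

Degrees: A:2, B:6, C:2, D:4, E:4, F:4, G:3, H:4, I:1, J:4, K:2
Vertices with odd degree: G, I. An Eulerian circuit requires all degrees even.

No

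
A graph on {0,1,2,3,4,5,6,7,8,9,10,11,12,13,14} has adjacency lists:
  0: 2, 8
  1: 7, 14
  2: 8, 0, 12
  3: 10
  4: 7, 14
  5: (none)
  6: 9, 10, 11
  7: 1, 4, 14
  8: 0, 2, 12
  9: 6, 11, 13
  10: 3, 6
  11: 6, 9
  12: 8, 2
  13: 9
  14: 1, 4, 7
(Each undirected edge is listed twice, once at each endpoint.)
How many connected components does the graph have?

4

Component: {5}
Component: {0, 2, 8, 12}
Component: {1, 4, 7, 14}
Component: {3, 6, 9, 10, 11, 13}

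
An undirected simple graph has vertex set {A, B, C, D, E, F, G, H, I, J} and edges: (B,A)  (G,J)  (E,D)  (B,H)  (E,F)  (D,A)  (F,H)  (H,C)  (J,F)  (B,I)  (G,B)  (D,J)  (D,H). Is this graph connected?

Starting from A and exploring outward reaches every vertex (A, D, B, H, J, E, I, G, C, F); the graph is connected.

Yes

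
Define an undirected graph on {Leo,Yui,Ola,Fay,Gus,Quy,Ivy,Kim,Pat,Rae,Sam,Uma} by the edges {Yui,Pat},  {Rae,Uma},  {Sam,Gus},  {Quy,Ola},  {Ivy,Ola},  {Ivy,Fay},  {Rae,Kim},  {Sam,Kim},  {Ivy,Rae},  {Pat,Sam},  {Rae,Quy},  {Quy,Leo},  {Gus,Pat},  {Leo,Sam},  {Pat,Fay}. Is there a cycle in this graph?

Yes

|V| = 12, |E| = 15, number of components = 1.
Since 15 > 12 - 1, a cycle must exist; for instance Rae-Quy-Ola-Ivy-Rae.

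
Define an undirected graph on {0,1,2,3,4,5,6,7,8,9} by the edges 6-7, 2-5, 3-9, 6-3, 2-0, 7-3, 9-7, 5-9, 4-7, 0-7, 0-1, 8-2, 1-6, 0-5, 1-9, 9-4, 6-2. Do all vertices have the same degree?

Degrees: 0:4, 1:3, 2:4, 3:3, 4:2, 5:3, 6:4, 7:5, 8:1, 9:5
Degrees are not all equal (e.g. deg(8)=1 but deg(7)=5); not regular.

No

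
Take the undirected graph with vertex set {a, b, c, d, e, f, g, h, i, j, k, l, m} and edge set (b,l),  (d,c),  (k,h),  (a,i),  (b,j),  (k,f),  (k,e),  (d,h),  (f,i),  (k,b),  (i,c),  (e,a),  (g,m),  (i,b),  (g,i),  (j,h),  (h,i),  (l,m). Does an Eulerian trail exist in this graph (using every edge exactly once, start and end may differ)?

Yes

Degrees: a:2, b:4, c:2, d:2, e:2, f:2, g:2, h:4, i:6, j:2, k:4, l:2, m:2
Odd-degree vertices: none (0 total).
The non-isolated vertices are connected and exactly 0 have odd degree, so an Eulerian trail exists.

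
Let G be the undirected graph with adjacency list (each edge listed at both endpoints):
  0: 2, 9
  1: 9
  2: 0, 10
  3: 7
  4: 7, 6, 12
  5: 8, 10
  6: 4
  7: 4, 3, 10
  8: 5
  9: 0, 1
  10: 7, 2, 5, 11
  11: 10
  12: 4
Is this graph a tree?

Yes

|V| = 13, |E| = 12.
It is connected with exactly 12 edges, hence acyclic — it is a tree.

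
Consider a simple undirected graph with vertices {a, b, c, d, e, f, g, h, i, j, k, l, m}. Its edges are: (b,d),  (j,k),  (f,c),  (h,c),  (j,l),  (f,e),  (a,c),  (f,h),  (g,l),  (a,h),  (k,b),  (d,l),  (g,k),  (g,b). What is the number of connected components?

Component: {i}
Component: {m}
Component: {a, c, e, f, h}
Component: {b, d, g, j, k, l}

4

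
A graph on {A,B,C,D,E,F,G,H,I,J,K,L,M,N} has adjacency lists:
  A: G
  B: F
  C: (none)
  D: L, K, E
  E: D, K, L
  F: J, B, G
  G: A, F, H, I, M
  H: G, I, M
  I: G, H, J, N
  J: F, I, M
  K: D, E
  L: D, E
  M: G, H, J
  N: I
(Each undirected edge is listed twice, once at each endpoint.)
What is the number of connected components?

Component: {C}
Component: {D, E, K, L}
Component: {A, B, F, G, H, I, J, M, N}

3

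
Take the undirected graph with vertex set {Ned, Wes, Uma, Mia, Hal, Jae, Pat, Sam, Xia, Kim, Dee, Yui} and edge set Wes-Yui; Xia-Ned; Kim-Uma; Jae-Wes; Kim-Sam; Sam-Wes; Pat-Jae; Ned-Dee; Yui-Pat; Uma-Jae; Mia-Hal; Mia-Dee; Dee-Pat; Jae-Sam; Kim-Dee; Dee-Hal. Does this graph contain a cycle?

The graph has 12 vertices, 16 edges, and 1 connected component.
Since 16 > 12 - 1, a cycle must exist; for instance Dee-Hal-Mia-Dee.

Yes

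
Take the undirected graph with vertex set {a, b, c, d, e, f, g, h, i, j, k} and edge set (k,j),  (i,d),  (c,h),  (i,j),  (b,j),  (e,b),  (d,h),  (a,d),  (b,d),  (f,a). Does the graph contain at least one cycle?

Yes

The graph has 11 vertices, 10 edges, and 2 connected components.
Since 10 > 11 - 2, a cycle must exist; for instance d-i-j-b-d.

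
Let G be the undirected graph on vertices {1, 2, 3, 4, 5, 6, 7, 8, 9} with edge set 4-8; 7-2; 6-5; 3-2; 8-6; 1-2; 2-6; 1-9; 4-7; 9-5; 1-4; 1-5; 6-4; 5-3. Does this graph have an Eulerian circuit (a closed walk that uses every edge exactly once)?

Degrees: 1:4, 2:4, 3:2, 4:4, 5:4, 6:4, 7:2, 8:2, 9:2
All degrees are even and the non-isolated vertices are connected — an Eulerian circuit exists.

Yes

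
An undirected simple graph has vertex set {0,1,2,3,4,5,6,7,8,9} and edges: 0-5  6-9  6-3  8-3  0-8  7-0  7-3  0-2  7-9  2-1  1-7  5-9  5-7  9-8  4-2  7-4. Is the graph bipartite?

No

The cycle 7-5-9-7 has length 3, which is odd, so the graph is not bipartite.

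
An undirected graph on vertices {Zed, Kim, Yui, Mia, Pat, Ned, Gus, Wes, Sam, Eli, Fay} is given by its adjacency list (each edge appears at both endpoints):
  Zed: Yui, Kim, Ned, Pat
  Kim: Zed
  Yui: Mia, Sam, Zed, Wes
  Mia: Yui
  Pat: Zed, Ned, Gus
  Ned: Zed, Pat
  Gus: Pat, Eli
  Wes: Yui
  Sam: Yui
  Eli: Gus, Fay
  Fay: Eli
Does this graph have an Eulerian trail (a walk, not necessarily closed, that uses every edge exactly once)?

Degrees: Zed:4, Kim:1, Yui:4, Mia:1, Pat:3, Ned:2, Gus:2, Wes:1, Sam:1, Eli:2, Fay:1
Odd-degree vertices: Kim, Mia, Pat, Wes, Sam, Fay (6 total).
An Eulerian trail requires 0 or 2 odd-degree vertices; here there are 6.

No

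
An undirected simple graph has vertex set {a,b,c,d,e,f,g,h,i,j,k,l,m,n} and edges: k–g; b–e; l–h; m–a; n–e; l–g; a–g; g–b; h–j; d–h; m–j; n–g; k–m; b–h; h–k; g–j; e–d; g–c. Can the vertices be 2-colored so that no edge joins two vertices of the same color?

A valid 2-coloring puts {e, f, g, h, i, m} on one side and {a, b, c, d, j, k, l, n} on the other; every edge crosses between the two sides.

Yes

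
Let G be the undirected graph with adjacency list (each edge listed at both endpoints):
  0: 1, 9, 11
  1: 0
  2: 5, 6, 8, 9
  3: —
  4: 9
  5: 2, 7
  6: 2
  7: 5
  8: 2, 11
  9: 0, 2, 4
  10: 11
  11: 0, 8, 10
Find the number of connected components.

2

Component: {3}
Component: {0, 1, 2, 4, 5, 6, 7, 8, 9, 10, 11}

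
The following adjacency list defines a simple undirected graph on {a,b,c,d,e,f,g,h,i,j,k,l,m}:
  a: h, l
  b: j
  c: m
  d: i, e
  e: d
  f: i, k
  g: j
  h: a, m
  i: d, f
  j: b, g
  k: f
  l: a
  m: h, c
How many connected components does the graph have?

3

Component: {b, g, j}
Component: {a, c, h, l, m}
Component: {d, e, f, i, k}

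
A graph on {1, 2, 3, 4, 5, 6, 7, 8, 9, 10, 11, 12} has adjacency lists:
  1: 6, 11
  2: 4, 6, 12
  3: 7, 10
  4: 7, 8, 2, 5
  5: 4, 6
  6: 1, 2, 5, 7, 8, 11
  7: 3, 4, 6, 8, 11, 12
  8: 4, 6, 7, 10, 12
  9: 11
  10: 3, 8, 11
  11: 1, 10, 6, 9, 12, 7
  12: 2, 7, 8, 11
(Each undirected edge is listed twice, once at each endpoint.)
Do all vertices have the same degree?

No

Degrees: 1:2, 2:3, 3:2, 4:4, 5:2, 6:6, 7:6, 8:5, 9:1, 10:3, 11:6, 12:4
Degrees are not all equal (e.g. deg(9)=1 but deg(6)=6); not regular.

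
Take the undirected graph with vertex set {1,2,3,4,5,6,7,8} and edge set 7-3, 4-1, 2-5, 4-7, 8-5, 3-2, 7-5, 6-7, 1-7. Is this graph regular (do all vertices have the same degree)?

No

Degrees: 1:2, 2:2, 3:2, 4:2, 5:3, 6:1, 7:5, 8:1
Degrees are not all equal (e.g. deg(6)=1 but deg(7)=5); not regular.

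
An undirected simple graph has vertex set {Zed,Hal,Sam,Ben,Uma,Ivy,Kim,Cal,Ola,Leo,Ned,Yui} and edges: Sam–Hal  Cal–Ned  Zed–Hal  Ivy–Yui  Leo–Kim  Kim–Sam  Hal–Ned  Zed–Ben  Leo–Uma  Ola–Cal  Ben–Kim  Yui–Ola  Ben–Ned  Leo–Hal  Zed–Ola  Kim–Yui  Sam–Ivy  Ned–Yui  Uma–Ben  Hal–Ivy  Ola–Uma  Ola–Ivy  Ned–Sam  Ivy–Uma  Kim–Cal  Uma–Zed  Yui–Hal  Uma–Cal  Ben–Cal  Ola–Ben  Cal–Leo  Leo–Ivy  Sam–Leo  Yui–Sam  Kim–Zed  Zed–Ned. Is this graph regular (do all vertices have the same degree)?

Yes

Degrees: Zed:6, Hal:6, Sam:6, Ben:6, Uma:6, Ivy:6, Kim:6, Cal:6, Ola:6, Leo:6, Ned:6, Yui:6
Every vertex has degree 6, so the graph is 6-regular.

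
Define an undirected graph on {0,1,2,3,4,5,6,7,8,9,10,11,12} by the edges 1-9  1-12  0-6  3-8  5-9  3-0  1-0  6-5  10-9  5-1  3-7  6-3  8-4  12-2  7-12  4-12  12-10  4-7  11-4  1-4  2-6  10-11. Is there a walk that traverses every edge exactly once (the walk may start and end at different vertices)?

No

Degrees: 0:3, 1:5, 2:2, 3:4, 4:5, 5:3, 6:4, 7:3, 8:2, 9:3, 10:3, 11:2, 12:5
Odd-degree vertices: 0, 1, 4, 5, 7, 9, 10, 12 (8 total).
With 8 odd-degree vertices (more than two), no single trail can use every edge.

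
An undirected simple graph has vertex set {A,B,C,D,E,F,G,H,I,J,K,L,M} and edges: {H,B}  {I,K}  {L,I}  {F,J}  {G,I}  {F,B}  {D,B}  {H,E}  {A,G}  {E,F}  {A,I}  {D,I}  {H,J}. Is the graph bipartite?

The cycle G-A-I-G has length 3, which is odd, so the graph is not bipartite.

No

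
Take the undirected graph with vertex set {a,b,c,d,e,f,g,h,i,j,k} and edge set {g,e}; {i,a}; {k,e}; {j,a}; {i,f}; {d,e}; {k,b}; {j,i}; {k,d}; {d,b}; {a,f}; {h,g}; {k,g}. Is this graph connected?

Component: {c}
Component: {a, f, i, j}
Component: {b, d, e, g, h, k}
No edge joins these 3 groups, so the graph is disconnected.

No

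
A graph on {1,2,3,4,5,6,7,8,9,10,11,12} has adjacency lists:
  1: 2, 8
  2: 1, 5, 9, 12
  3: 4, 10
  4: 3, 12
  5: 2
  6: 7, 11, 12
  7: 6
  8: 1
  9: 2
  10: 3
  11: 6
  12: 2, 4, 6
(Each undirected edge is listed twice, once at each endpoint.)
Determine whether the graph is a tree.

Yes

|V| = 12, |E| = 11.
Connected and |E| = |V| - 1, which characterizes a tree.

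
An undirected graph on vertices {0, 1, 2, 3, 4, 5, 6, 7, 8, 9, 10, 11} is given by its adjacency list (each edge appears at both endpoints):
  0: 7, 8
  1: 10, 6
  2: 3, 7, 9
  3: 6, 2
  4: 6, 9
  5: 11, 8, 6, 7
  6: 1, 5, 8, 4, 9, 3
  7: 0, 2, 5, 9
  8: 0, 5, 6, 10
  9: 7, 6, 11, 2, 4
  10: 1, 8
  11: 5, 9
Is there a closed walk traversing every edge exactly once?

No

Degrees: 0:2, 1:2, 2:3, 3:2, 4:2, 5:4, 6:6, 7:4, 8:4, 9:5, 10:2, 11:2
2, 9 have odd degree; an Eulerian circuit needs every degree to be even, so none exists.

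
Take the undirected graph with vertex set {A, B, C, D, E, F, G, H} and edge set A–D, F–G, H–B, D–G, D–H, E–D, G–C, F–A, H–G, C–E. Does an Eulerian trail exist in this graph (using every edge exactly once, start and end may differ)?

Yes

Degrees: A:2, B:1, C:2, D:4, E:2, F:2, G:4, H:3
Odd-degree vertices: B, H (2 total).
With 2 odd-degree vertices and all edges in one connected piece, an Eulerian trail exists (from B to H).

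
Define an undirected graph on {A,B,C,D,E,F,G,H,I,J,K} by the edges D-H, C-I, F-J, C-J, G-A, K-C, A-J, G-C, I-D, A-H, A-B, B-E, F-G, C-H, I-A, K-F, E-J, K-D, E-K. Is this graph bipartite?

Yes

Partition the vertices as {B, G, H, I, J, K} vs {A, C, D, E, F}. Each listed edge has one endpoint in each part, so the graph is bipartite.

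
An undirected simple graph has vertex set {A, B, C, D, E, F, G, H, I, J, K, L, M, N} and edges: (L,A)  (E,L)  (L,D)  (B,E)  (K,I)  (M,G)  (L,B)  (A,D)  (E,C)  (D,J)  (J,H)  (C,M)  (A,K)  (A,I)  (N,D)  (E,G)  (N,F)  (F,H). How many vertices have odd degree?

Degrees: A:4, B:2, C:2, D:4, E:4, F:2, G:2, H:2, I:2, J:2, K:2, L:4, M:2, N:2
Odd-degree vertices: none.

0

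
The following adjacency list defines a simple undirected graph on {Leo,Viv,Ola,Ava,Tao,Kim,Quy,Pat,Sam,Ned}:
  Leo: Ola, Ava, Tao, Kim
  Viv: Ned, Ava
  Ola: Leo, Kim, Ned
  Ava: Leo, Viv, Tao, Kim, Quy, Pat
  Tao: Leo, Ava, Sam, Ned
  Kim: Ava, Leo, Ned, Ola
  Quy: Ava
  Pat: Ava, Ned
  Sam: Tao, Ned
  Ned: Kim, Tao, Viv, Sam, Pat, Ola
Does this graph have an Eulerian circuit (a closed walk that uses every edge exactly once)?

No

Degrees: Leo:4, Viv:2, Ola:3, Ava:6, Tao:4, Kim:4, Quy:1, Pat:2, Sam:2, Ned:6
Vertices with odd degree: Ola, Quy. An Eulerian circuit requires all degrees even.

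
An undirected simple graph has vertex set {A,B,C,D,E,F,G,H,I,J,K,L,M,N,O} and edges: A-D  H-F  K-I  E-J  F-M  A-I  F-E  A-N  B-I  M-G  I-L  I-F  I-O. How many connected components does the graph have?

Component: {C}
Component: {A, B, D, E, F, G, H, I, J, K, L, M, N, O}

2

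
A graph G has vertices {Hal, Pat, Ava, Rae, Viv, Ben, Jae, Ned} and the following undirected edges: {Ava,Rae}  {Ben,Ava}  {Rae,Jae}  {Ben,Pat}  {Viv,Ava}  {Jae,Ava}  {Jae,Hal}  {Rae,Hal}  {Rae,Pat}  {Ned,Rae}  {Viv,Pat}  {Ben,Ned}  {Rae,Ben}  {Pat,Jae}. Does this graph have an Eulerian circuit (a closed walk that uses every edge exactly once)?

Degrees: Hal:2, Pat:4, Ava:4, Rae:6, Viv:2, Ben:4, Jae:4, Ned:2
All degrees are even and the non-isolated vertices are connected — an Eulerian circuit exists.

Yes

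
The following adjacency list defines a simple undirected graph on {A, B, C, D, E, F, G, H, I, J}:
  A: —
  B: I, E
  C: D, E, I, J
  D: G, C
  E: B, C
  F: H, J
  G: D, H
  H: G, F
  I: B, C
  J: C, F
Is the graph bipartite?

Yes

Partition the vertices as {A, D, E, H, I, J} vs {B, C, F, G}. Each listed edge has one endpoint in each part, so the graph is bipartite.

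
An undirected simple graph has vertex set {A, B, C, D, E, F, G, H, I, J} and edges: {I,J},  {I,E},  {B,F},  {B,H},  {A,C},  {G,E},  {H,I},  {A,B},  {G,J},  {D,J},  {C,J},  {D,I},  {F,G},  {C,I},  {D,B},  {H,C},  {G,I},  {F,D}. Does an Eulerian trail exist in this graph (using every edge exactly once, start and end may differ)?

Yes

Degrees: A:2, B:4, C:4, D:4, E:2, F:3, G:4, H:3, I:6, J:4
Odd-degree vertices: F, H (2 total).
The non-isolated vertices are connected and exactly 2 have odd degree, so an Eulerian trail exists (from F to H).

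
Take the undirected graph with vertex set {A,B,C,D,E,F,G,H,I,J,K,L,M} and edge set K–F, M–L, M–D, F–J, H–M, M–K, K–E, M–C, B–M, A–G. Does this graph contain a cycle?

No

|V| = 13, |E| = 10, number of components = 3.
A forest on 13 vertices with 3 components has exactly 10 edges, which matches — so no cycle.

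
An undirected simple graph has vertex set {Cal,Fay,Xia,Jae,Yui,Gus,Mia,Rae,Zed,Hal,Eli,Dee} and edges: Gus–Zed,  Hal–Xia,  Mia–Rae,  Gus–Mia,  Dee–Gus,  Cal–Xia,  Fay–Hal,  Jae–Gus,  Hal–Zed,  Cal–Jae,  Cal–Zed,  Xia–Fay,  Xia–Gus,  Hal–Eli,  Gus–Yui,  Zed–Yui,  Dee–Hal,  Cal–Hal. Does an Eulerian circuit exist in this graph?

Degrees: Cal:4, Fay:2, Xia:4, Jae:2, Yui:2, Gus:6, Mia:2, Rae:1, Zed:4, Hal:6, Eli:1, Dee:2
Vertices with odd degree: Rae, Eli. An Eulerian circuit requires all degrees even.

No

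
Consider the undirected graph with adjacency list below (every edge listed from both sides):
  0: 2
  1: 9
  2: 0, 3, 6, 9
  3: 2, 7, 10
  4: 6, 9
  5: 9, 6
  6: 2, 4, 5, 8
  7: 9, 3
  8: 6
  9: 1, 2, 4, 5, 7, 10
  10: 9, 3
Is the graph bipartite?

A valid 2-coloring puts {1, 2, 4, 5, 7, 8, 10} on one side and {0, 3, 6, 9} on the other; every edge crosses between the two sides.

Yes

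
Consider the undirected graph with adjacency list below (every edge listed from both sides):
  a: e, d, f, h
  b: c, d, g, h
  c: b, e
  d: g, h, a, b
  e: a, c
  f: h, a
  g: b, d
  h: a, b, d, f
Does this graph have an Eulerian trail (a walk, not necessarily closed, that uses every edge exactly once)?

Yes

Degrees: a:4, b:4, c:2, d:4, e:2, f:2, g:2, h:4
Odd-degree vertices: none (0 total).
The non-isolated vertices are connected and exactly 0 have odd degree, so an Eulerian trail exists.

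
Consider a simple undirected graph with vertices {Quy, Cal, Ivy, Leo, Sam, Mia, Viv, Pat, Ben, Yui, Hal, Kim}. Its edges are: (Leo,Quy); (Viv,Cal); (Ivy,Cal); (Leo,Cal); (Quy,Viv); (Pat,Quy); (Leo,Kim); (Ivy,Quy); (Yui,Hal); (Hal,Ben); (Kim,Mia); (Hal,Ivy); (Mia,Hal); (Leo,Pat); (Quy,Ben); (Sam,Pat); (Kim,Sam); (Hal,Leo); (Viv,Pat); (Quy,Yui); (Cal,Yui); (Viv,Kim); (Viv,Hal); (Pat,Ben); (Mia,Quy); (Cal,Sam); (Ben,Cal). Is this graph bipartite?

No

The cycle Pat-Quy-Ivy-Cal-Sam-Pat has length 5, which is odd, so the graph is not bipartite.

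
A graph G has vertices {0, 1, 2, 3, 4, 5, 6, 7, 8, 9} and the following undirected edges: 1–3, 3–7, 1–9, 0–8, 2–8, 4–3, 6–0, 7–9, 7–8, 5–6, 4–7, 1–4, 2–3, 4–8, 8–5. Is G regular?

No

Degrees: 0:2, 1:3, 2:2, 3:4, 4:4, 5:2, 6:2, 7:4, 8:5, 9:2
Vertex 0 has degree 2 while 8 has degree 5, so the graph is not regular.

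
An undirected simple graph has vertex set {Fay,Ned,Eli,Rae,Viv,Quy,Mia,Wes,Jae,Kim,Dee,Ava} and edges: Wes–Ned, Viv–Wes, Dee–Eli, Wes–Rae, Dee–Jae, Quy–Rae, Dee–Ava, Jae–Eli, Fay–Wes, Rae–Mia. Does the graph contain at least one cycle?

|V| = 12, |E| = 10, number of components = 3.
Since 10 > 12 - 3, a cycle must exist; for instance Eli-Jae-Dee-Eli.

Yes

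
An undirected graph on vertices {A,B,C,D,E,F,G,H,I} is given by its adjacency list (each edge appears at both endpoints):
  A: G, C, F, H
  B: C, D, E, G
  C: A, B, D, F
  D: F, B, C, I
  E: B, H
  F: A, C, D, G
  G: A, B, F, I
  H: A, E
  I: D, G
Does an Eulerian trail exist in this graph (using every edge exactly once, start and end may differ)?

Yes

Degrees: A:4, B:4, C:4, D:4, E:2, F:4, G:4, H:2, I:2
Odd-degree vertices: none (0 total).
The non-isolated vertices are connected and exactly 0 have odd degree, so an Eulerian trail exists.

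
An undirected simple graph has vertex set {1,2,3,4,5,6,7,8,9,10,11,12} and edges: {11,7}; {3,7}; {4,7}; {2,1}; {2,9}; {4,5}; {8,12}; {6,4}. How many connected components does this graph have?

4

Component: {10}
Component: {8, 12}
Component: {1, 2, 9}
Component: {3, 4, 5, 6, 7, 11}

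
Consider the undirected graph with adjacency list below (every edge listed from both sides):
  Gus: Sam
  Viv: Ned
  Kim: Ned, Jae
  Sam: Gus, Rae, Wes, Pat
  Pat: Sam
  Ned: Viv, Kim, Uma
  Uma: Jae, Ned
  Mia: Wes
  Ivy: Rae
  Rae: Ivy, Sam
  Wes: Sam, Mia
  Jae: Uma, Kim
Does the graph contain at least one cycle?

Yes

The graph has 12 vertices, 11 edges, and 2 connected components.
Since 11 > 12 - 2, a cycle must exist; for instance Ned-Kim-Jae-Uma-Ned.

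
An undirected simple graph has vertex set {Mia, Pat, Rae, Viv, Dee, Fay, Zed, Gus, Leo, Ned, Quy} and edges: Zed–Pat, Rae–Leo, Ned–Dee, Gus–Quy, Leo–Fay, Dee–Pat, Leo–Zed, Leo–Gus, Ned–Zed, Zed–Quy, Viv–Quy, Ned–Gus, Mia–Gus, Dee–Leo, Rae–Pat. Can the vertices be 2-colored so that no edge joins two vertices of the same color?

Yes

A valid 2-coloring puts {Rae, Viv, Dee, Fay, Zed, Gus} on one side and {Mia, Pat, Leo, Ned, Quy} on the other; every edge crosses between the two sides.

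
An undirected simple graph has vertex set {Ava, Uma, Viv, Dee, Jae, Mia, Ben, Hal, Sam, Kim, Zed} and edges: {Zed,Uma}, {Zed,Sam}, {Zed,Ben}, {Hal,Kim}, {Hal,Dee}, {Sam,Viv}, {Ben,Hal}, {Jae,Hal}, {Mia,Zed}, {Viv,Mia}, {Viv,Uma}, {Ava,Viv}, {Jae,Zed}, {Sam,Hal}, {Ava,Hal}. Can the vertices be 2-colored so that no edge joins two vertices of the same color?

A valid 2-coloring puts {Viv, Hal, Zed} on one side and {Ava, Uma, Dee, Jae, Mia, Ben, Sam, Kim} on the other; every edge crosses between the two sides.

Yes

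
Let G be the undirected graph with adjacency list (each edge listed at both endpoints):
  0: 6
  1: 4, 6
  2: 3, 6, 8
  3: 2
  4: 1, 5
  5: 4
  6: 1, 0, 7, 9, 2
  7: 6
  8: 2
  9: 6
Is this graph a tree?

|V| = 10, |E| = 9.
It is connected with exactly 9 edges, hence acyclic — it is a tree.

Yes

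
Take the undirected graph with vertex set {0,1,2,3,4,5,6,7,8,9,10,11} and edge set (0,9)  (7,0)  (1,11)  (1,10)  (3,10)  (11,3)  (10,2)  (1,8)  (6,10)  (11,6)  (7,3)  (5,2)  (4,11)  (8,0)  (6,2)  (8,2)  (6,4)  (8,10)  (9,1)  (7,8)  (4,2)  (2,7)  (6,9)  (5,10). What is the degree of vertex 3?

Neighbors of 3: 7, 10, 11.

3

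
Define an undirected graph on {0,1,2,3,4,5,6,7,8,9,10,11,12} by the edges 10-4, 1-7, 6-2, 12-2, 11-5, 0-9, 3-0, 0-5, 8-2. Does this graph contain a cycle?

No

The graph has 13 vertices, 9 edges, and 4 connected components.
Since 9 = 13 - 4, the graph is a forest and contains no cycle.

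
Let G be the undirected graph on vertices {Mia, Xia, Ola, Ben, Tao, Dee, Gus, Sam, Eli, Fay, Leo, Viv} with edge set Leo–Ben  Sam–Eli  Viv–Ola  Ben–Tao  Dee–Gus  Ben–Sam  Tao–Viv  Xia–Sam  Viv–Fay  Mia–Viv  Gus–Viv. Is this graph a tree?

Yes

|V| = 12, |E| = 11.
It is connected with exactly 11 edges, hence acyclic — it is a tree.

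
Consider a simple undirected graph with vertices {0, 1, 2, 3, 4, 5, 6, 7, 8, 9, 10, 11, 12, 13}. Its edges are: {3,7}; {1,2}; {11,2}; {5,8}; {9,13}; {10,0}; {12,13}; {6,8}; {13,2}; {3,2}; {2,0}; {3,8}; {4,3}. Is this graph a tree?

|V| = 14, |E| = 13.
It is connected with exactly 13 edges, hence acyclic — it is a tree.

Yes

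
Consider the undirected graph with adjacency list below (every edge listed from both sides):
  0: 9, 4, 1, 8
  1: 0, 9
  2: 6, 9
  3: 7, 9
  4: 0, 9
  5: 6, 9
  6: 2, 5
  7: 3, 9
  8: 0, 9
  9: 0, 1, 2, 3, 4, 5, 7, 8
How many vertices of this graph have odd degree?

Degrees: 0:4, 1:2, 2:2, 3:2, 4:2, 5:2, 6:2, 7:2, 8:2, 9:8
Odd-degree vertices: none.

0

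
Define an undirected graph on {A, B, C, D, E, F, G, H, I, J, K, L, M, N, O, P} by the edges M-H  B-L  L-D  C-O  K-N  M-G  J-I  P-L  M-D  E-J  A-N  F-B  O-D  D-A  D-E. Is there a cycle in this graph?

|V| = 16, |E| = 15, number of components = 1.
A forest on 16 vertices with 1 component has exactly 15 edges, which matches — so no cycle.

No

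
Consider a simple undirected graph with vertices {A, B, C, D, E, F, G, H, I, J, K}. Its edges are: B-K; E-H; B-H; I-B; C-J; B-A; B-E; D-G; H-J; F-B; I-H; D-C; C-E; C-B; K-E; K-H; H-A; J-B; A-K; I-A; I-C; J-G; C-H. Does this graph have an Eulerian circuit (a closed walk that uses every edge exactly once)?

No

Degrees: A:4, B:8, C:6, D:2, E:4, F:1, G:2, H:7, I:4, J:4, K:4
F, H have odd degree; an Eulerian circuit needs every degree to be even, so none exists.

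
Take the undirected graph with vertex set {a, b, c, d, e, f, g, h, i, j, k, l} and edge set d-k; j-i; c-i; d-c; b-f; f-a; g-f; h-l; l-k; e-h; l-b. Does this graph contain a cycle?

No

|V| = 12, |E| = 11, number of components = 1.
A forest on 12 vertices with 1 component has exactly 11 edges, which matches — so no cycle.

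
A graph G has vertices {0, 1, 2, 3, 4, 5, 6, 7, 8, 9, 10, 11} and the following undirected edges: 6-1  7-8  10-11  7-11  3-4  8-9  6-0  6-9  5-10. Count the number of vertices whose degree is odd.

Degrees: 0:1, 1:1, 2:0, 3:1, 4:1, 5:1, 6:3, 7:2, 8:2, 9:2, 10:2, 11:2
Odd-degree vertices: 0, 1, 3, 4, 5, 6.

6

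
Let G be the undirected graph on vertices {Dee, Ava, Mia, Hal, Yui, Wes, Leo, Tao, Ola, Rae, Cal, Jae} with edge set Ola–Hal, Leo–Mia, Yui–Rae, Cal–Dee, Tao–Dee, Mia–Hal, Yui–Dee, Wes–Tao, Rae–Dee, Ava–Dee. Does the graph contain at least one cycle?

Yes

The graph has 12 vertices, 10 edges, and 3 connected components.
One cycle is Dee-Rae-Yui-Dee.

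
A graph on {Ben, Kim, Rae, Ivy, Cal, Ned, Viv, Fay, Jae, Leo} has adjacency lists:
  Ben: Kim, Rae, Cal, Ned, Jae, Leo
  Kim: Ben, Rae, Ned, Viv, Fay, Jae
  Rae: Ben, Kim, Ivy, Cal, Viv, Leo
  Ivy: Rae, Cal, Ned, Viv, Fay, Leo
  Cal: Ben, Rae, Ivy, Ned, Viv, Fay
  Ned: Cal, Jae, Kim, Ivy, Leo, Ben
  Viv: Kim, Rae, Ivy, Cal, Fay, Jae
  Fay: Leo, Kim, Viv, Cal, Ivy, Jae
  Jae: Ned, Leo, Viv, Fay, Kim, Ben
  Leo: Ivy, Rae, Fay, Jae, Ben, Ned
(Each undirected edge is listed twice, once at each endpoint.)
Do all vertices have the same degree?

Yes

Degrees: Ben:6, Kim:6, Rae:6, Ivy:6, Cal:6, Ned:6, Viv:6, Fay:6, Jae:6, Leo:6
Every vertex has degree 6, so the graph is 6-regular.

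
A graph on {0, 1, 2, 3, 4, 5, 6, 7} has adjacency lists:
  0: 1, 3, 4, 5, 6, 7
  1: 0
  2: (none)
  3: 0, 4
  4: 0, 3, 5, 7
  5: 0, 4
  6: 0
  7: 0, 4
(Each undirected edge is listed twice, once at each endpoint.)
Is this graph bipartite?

4-0-7-4 is an odd cycle (length 3), and a bipartite graph can contain only even cycles.

No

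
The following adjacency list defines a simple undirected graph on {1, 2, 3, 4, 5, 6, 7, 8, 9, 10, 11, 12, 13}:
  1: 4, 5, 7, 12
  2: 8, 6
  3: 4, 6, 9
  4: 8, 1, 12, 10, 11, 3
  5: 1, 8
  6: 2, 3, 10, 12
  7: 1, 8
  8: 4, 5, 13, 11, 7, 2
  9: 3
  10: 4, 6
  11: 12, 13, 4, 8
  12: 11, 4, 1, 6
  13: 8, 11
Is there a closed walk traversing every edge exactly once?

No

Degrees: 1:4, 2:2, 3:3, 4:6, 5:2, 6:4, 7:2, 8:6, 9:1, 10:2, 11:4, 12:4, 13:2
Vertices with odd degree: 3, 9. An Eulerian circuit requires all degrees even.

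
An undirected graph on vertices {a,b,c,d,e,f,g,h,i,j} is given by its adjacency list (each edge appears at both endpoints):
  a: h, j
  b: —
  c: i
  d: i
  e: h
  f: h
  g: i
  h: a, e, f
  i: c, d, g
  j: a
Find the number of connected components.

3

Component: {b}
Component: {c, d, g, i}
Component: {a, e, f, h, j}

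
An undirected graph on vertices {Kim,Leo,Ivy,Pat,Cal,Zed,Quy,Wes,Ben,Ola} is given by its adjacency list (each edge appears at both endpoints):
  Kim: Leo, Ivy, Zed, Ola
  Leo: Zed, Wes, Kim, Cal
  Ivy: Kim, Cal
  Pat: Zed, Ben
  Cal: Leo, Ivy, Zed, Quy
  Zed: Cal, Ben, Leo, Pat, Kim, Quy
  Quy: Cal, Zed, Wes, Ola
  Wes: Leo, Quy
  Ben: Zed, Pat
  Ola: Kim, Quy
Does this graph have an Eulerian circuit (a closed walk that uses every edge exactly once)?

Yes

Degrees: Kim:4, Leo:4, Ivy:2, Pat:2, Cal:4, Zed:6, Quy:4, Wes:2, Ben:2, Ola:2
All degrees are even and the non-isolated vertices are connected — an Eulerian circuit exists.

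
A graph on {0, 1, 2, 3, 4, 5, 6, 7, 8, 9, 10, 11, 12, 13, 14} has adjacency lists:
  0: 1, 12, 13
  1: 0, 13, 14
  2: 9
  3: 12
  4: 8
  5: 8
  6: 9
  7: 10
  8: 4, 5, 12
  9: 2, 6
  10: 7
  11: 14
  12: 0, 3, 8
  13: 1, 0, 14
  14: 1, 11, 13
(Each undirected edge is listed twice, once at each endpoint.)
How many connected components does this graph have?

3

Component: {7, 10}
Component: {2, 6, 9}
Component: {0, 1, 3, 4, 5, 8, 11, 12, 13, 14}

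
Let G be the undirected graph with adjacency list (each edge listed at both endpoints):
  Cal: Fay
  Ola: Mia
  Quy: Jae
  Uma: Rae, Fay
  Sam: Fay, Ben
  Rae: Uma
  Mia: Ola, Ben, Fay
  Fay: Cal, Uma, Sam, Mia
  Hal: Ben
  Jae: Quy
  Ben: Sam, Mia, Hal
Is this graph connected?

No

Component: {Quy, Jae}
Component: {Cal, Ola, Uma, Sam, Rae, Mia, Fay, Hal, Ben}
There are 2 separate components, so the graph is not connected.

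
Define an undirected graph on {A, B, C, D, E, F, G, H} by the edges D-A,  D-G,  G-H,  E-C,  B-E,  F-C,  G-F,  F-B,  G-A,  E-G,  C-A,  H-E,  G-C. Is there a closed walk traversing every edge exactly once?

Degrees: A:3, B:2, C:4, D:2, E:4, F:3, G:6, H:2
Vertices with odd degree: A, F. An Eulerian circuit requires all degrees even.

No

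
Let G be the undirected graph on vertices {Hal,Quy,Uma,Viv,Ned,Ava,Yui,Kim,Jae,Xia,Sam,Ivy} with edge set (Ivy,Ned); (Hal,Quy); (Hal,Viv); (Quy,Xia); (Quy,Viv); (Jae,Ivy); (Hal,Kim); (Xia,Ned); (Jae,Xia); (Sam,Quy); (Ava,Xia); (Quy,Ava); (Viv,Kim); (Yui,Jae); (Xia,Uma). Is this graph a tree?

|V| = 12, |E| = 15.
Connected but with 15 > 11 edges, so it has a cycle and is not a tree.

No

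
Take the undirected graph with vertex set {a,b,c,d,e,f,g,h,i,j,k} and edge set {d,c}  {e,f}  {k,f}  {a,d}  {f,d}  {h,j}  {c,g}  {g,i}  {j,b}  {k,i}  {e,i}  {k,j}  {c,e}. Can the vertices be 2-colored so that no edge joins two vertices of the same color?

Yes

A valid 2-coloring puts {b, d, e, g, h, k} on one side and {a, c, f, i, j} on the other; every edge crosses between the two sides.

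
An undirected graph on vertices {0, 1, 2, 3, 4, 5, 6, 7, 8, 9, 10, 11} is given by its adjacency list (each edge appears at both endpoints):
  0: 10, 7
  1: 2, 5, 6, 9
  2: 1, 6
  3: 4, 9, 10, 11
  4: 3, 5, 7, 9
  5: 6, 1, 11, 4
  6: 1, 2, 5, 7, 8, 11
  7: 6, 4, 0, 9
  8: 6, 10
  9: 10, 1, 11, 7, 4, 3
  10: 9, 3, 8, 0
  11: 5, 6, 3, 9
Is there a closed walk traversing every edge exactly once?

Yes

Degrees: 0:2, 1:4, 2:2, 3:4, 4:4, 5:4, 6:6, 7:4, 8:2, 9:6, 10:4, 11:4
Every vertex has even degree and the edges form a single connected piece, so an Eulerian circuit exists.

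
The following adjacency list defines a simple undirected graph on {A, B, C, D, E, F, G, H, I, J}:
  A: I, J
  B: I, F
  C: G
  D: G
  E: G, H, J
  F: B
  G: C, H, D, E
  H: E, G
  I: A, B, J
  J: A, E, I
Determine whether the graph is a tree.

No

The graph has 10 vertices and 11 edges.
Connected but with 11 > 9 edges, so it has a cycle and is not a tree.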